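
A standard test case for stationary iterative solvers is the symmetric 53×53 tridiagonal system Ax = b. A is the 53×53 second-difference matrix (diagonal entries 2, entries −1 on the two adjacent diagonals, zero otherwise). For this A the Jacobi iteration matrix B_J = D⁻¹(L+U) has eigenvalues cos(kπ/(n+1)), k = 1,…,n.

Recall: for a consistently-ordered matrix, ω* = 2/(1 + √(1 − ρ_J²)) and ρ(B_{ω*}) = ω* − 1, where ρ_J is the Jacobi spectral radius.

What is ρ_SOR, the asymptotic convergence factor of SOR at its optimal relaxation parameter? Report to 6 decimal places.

[ρ_J] n=53: ρ(B_J) = cos(π/(n+1)) = cos(π/54) = 0.998308.
√(1−ρ_J²) = |sin(π/54)| = 0.0581448
Then 2/(1+√(1−ρ_J²)) = 2/(1+0.0581448); ω* = 2/1.0581448 = 1.890100.
ρ_SOR = ω* − 1 ≈ 0.890100.

ρ_SOR = 0.890100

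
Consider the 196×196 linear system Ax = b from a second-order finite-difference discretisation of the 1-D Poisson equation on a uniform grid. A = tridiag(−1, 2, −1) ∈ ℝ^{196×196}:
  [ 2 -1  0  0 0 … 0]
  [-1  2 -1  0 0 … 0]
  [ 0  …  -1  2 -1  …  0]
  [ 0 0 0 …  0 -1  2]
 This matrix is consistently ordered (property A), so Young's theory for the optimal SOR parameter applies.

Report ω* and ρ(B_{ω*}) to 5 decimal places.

½·tridiag(1,0,1) at n=196: λ_k = cos(kπ/197); max |λ| at k=1 ⇒ ρ_J = cos(π/197) ≈ 0.99987.
√(1−ρ_J²) simplifies to sin(π/197) = 0.015946.
ω* = 2/(1 + 0.015946) = 2/1.015946 = 1.96861.
ρ_SOR = ω* − 1 = 1.96861 − 1 = 0.96861.

ω* = 1.96861, ρ_SOR = 0.96861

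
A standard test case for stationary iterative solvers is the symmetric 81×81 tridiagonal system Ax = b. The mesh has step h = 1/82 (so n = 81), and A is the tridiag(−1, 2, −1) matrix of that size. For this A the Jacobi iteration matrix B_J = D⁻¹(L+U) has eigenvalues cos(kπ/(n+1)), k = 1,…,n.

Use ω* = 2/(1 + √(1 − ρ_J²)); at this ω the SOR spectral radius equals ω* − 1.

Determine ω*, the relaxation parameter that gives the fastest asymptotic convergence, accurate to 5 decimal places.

ω* = 1.92622

½·tridiag(1,0,1) at n=81: λ_k = cos(kπ/82); max |λ| at k=1 ⇒ ρ_J = cos(π/82) ≈ 0.99927.
√(1 − cos²(π/82)) = sin(π/82) ≈ 0.038303.
ω* = 2/(1 + 0.038303) = 2/1.038303 = 1.92622.
ρ(B_{ω*}) = ω*−1 = 0.92622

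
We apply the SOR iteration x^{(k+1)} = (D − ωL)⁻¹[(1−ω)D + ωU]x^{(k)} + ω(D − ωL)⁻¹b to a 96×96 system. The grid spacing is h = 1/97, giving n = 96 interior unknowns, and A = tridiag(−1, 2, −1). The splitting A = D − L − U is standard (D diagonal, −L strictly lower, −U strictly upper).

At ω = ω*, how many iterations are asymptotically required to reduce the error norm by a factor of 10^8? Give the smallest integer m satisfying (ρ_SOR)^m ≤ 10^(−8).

spectrum of D⁻¹(L+U) = {cos(kπ/97) : 1≤k≤96}; ρ_J = cos(π/97) = 0.9994756.
root = sin(π/97) = 0.0323819  (since 1−cos² = sin²).
[ω*] 2 ÷ (1 + 0.0323819) = 2 ÷ 1.0323819 = 1.9372676.
[ρ_SOR] ω* − 1 = 0.9372676.
For 8 digits: m = 8·ln10 / (−ln 0.9372676) = 18.4207/0.0647864 = 284.330; round up → m = 285.

m = 285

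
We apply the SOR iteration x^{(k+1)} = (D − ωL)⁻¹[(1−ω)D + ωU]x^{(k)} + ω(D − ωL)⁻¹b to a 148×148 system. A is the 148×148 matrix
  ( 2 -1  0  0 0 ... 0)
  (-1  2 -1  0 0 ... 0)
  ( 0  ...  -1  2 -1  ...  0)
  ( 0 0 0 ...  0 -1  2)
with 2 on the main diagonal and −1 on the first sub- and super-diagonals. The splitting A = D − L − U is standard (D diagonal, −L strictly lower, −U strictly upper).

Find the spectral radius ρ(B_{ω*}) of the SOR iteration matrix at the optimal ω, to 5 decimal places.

spectrum of D⁻¹(L+U) = {cos(kπ/149) : 1≤k≤148}; ρ_J = cos(π/149) = 0.99978.
1 − cos²(π/149) = sin²(π/149) ⇒ √(1−ρ_J²) = sin(π/149) = 0.021083.
ω* = 2/(1 + 0.021083) = 2/1.021083 = 1.95870.
ρ_SOR = ω* − 1 = 1.95870 − 1 = 0.95870.

ρ_SOR = 0.95870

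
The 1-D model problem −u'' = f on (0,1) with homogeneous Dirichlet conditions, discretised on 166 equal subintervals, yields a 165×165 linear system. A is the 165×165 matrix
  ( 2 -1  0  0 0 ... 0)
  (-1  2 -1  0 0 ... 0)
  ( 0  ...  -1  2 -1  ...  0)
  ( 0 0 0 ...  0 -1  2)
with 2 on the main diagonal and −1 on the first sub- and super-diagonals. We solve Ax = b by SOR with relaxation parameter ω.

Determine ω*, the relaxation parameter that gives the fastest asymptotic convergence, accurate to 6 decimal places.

ρ_J = max_k |cos(kπ/166)| = cos(π/166) = 0.999821
root = sin(π/166) = 0.0189241  (since 1−cos² = sin²).
So ω* = 2/1.0189241 = 1.962855 (Young).
At ω = 1.962855 every |λ(B_ω)| = ω−1, so ρ_SOR = 0.962855.

ω* = 1.962855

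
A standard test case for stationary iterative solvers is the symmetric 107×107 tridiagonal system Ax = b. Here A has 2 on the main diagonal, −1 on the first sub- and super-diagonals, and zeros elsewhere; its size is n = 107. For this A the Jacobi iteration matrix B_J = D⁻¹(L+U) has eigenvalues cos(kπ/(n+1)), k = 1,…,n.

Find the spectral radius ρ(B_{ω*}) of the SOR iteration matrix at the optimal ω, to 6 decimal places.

½·tridiag(1,0,1) at n=107: λ_k = cos(kπ/108); max |λ| at k=1 ⇒ ρ_J = cos(π/108) ≈ 0.999577.
√(1−ρ_J²) = |sin(π/108)| = 0.0290847
ω* = 2/(1+0.0290847) = 1.943475
and ρ(B_{ω*}) = 1.943475 − 1 = 0.943475.

ρ_SOR = 0.943475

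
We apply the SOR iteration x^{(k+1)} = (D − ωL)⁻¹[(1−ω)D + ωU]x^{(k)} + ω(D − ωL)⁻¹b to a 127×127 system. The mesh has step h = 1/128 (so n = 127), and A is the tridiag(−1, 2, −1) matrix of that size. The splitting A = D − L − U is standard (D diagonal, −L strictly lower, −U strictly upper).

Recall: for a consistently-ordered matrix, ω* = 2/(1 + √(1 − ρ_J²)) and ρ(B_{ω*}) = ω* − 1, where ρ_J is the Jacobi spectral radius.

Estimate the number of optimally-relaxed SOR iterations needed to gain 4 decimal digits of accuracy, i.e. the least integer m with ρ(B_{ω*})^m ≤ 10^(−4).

With n=127, ρ(Jacobi) = cos(π/128) = 0.9996988.
√(1−ρ_J²) simplifies to sin(π/128) = 0.0245412.
So ω* = 2/1.0245412 = 1.9520933 (Young).
Hence ρ(B_{ω*}) = 1.9520933 − 1 = 0.9520933.
4·ln10 = 9.21034; −ln(0.9520933) = 0.0490922; m = ⌈9.21034/0.0490922⌉ = ⌈187.613⌉ = 188.

m = 188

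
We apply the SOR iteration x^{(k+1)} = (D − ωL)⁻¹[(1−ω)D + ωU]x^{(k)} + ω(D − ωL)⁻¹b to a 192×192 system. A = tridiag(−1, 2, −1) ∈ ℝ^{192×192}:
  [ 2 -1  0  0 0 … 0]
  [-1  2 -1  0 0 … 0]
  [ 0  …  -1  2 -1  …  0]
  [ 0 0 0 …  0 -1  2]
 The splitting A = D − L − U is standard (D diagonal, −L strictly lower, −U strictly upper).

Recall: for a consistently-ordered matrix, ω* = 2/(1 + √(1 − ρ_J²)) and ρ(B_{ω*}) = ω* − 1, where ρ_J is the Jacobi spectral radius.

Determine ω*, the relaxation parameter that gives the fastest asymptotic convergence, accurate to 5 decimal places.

ω* = 1.96797

n=192: λ(B_J) = 1 − λ(A)/2 = cos(kπ/193); k=1 gives ρ_J = 0.99987.
root = sin(π/193) = 0.016277  (since 1−cos² = sin²).
So ω* = 2/1.016277 = 1.96797 (Young).
ρ_SOR = ω* − 1 ≈ 0.96797.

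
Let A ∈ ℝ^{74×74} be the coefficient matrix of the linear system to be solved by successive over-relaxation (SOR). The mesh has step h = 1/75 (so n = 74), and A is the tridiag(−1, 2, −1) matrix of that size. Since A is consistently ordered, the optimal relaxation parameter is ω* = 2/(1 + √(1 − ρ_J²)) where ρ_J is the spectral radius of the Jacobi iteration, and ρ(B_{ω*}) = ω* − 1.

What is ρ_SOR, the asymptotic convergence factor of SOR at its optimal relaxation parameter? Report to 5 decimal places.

ρ_SOR = 0.91961

½·tridiag(1,0,1) at n=74: λ_k = cos(kπ/75); max |λ| at k=1 ⇒ ρ_J = cos(π/75) ≈ 0.99912.
√(1−ρ_J²) simplifies to sin(π/75) = 0.041876.
[ω*] 2 ÷ (1 + 0.041876) = 2 ÷ 1.041876 = 1.91961.
ρ(B_{ω*}) = ω*−1 = 0.91961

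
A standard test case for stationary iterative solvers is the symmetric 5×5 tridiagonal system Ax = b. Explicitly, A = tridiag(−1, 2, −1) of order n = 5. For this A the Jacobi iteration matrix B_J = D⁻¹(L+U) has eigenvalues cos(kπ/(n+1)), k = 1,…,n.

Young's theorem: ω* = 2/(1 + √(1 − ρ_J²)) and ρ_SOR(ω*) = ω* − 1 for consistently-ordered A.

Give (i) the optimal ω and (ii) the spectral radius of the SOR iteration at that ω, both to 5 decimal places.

ω* = 1.33333, ρ_SOR = 0.33333

½·tridiag(1,0,1) at n=5: λ_k = cos(kπ/6); max |λ| at k=1 ⇒ ρ_J = cos(π/6) ≈ 0.86603.
1 − cos²(π/6) = sin²(π/6) ⇒ √(1−ρ_J²) = sin(π/6) = 0.500000.
Young: ω* = 2/(1+√(1−ρ_J²)) = 2/(1+0.500000) = 2/1.500000 = 1.33333.
ρ_SOR = ω* − 1 = 1.33333 − 1 = 0.33333.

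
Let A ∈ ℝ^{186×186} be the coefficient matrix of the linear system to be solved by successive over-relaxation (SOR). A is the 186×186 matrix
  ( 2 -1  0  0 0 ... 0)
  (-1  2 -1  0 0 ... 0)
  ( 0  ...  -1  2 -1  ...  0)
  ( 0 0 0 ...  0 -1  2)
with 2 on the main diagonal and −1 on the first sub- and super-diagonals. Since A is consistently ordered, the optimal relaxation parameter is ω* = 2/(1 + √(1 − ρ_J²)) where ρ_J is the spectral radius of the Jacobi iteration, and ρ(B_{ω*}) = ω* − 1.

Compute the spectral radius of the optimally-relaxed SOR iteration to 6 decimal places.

B_J for the 186×186 system has eigenvalues cos(kπ/187); ρ_J = cos(π/187) = 0.999859.
√(1−ρ_J²) = |sin(π/187)| = 0.0167992
Young: ω* = 2/(1+√(1−ρ_J²)) = 2/(1+0.0167992) = 2/1.0167992 = 1.966957.
ρ_SOR = ω* − 1 ≈ 0.966957.

ρ_SOR = 0.966957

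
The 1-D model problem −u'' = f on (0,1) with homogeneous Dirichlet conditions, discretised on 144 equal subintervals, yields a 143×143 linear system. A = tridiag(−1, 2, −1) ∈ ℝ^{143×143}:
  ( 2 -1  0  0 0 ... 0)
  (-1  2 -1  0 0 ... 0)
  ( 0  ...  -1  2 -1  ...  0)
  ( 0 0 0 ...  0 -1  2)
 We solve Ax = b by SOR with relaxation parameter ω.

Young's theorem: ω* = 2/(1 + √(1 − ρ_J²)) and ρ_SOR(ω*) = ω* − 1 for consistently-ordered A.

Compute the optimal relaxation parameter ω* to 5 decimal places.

n=143: λ(B_J) = 1 − λ(A)/2 = cos(kπ/144); k=1 gives ρ_J = 0.99976.
root = sin(π/144) = 0.021815  (since 1−cos² = sin²).
ω* = 2 / (1 + 0.021815) = 2 / 1.021815 ≈ 1.95730.
ρ_SOR = ω* − 1 = 1.95730 − 1 = 0.95730.

ω* = 1.95730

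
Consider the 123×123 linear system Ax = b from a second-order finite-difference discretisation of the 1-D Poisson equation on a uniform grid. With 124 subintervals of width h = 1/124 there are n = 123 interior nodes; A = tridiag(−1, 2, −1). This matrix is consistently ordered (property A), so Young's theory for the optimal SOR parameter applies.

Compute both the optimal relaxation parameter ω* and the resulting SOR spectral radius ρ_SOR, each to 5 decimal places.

ω* = 1.95059, ρ_SOR = 0.95059

n=123: λ(B_J) = 1 − λ(A)/2 = cos(kπ/124); k=1 gives ρ_J = 0.99968.
root = sin(π/124) = 0.025333  (since 1−cos² = sin²).
[ω*] 2 ÷ (1 + 0.025333) = 2 ÷ 1.025333 = 1.95059.
At ω = 1.95059 every |λ(B_ω)| = ω−1, so ρ_SOR = 0.95059.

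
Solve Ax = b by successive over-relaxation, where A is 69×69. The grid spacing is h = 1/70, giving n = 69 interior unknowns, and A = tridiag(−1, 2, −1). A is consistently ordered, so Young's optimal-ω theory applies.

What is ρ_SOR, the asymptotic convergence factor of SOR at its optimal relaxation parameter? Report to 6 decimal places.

ρ_SOR = 0.914123

ρ_J = max_k |cos(kπ/70)| = cos(π/70) = 0.998993
√(1−ρ_J²) = |sin(π/70)| = 0.0448648
[ω*] 2 ÷ (1 + 0.0448648) = 2 ÷ 1.0448648 = 1.914123.
[ρ_SOR] ω* − 1 = 0.914123.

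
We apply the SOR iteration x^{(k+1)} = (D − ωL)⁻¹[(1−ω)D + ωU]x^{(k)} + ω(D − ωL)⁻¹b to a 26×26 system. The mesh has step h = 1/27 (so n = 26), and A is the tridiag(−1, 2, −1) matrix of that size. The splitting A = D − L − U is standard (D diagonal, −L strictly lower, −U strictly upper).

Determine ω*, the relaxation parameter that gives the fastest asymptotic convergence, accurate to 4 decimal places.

[ρ_J] n=26: ρ(B_J) = cos(π/(n+1)) = cos(π/27) = 0.9932.
√(1 − cos²(π/27)) = sin(π/27) ≈ 0.11609.
So ω* = 2/1.11609 = 1.7920 (Young).
ρ_SOR = ω* − 1 = 1.7920 − 1 = 0.7920.

ω* = 1.7920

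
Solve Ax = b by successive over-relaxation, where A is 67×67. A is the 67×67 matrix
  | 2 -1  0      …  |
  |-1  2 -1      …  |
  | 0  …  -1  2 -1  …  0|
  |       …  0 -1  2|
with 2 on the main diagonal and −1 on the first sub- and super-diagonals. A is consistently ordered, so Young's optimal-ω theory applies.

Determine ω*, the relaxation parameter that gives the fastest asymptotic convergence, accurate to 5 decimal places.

½·tridiag(1,0,1) at n=67: λ_k = cos(kπ/68); max |λ| at k=1 ⇒ ρ_J = cos(π/68) ≈ 0.99893.
root = sin(π/68) = 0.046183  (since 1−cos² = sin²).
[ω*] 2 ÷ (1 + 0.046183) = 2 ÷ 1.046183 = 1.91171.
ρ(B_{ω*}) = ω*−1 = 0.91171

ω* = 1.91171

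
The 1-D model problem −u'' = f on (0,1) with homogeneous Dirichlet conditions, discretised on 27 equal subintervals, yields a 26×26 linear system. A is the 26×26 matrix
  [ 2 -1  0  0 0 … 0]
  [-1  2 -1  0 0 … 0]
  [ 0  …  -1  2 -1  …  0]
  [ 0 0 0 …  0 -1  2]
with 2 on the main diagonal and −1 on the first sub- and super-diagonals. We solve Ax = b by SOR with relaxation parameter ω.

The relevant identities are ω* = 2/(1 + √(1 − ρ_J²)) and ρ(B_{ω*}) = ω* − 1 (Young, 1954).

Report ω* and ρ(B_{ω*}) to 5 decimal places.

[ρ_J] n=26: ρ(B_J) = cos(π/(n+1)) = cos(π/27) = 0.99324.
√(1 − cos²(π/27)) = sin(π/27) ≈ 0.116093.
Then 2/(1+√(1−ρ_J²)) = 2/(1+0.116093); ω* = 2/1.116093 = 1.79197.
and ρ(B_{ω*}) = 1.79197 − 1 = 0.79197.

ω* = 1.79197, ρ_SOR = 0.79197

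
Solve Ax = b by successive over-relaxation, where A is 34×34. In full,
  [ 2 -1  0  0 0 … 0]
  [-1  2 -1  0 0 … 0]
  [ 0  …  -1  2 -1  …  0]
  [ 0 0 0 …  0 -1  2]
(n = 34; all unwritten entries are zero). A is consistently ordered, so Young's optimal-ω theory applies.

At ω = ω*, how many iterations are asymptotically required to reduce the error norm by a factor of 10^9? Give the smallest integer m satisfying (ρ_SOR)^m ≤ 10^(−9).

ρ_J = max_k |cos(kπ/35)| = cos(π/35) = 0.9959743
√(1−ρ_J²) simplifies to sin(π/35) = 0.0896393.
[ω*] 2 ÷ (1 + 0.0896393) = 2 ÷ 1.0896393 = 1.8354698.
and ρ(B_{ω*}) = 1.8354698 − 1 = 0.8354698.
m ≥ 9·ln10 / (−ln 0.8354698) = 115.283; smallest integer m = 116.

m = 116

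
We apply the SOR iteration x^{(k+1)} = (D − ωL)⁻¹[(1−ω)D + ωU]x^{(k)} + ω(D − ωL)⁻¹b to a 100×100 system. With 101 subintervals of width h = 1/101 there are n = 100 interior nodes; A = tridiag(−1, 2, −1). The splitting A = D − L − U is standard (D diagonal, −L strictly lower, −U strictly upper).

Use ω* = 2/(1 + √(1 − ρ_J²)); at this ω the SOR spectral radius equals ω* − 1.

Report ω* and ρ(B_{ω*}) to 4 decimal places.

ω* = 1.9397, ρ_SOR = 0.9397

spectrum of D⁻¹(L+U) = {cos(kπ/101) : 1≤k≤100}; ρ_J = cos(π/101) = 0.9995.
root = sin(π/101) = 0.03110  (since 1−cos² = sin²).
ω* = 2/(1+0.03110) = 1.9397
At ω = 1.9397 every |λ(B_ω)| = ω−1, so ρ_SOR = 0.9397.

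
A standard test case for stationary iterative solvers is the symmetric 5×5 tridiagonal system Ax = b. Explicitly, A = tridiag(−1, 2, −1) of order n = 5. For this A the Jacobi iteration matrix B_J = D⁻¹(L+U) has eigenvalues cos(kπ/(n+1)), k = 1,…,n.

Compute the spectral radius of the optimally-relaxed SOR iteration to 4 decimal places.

½·tridiag(1,0,1) at n=5: λ_k = cos(kπ/6); max |λ| at k=1 ⇒ ρ_J = cos(π/6) ≈ 0.8660.
1 − cos²(π/6) = sin²(π/6) ⇒ √(1−ρ_J²) = sin(π/6) = 0.50000.
ω* = 2/(1+0.50000) = 1.3333
[ρ_SOR] ω* − 1 = 0.3333.

ρ_SOR = 0.3333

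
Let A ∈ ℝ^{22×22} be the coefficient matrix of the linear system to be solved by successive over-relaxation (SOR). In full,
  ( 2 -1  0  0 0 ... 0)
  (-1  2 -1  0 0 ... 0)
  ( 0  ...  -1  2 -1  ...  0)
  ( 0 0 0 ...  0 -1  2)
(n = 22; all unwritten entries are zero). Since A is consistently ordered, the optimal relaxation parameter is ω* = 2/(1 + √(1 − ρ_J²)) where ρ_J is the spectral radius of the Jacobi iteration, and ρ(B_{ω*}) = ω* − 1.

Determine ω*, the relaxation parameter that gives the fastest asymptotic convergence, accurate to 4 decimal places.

With n=22, ρ(Jacobi) = cos(π/23) = 0.9907.
√(1−ρ_J²) simplifies to sin(π/23) = 0.13617.
ω* = 2 / (1 + 0.13617) = 2 / 1.13617 ≈ 1.7603.
Hence ρ(B_{ω*}) = 1.7603 − 1 = 0.7603.

ω* = 1.7603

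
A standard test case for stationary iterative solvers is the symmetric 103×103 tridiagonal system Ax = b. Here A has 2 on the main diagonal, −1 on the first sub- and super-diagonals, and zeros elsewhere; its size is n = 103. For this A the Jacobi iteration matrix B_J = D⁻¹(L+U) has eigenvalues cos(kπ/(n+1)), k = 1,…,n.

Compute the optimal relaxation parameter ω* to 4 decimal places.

ω* = 1.9414

[ρ_J] n=103: ρ(B_J) = cos(π/(n+1)) = cos(π/104) = 0.9995.
√(1 − cos²(π/104)) = sin(π/104) ≈ 0.03020.
ω* = 2/(1+0.03020) = 1.9414
ρ_SOR = ω* − 1 ≈ 0.9414.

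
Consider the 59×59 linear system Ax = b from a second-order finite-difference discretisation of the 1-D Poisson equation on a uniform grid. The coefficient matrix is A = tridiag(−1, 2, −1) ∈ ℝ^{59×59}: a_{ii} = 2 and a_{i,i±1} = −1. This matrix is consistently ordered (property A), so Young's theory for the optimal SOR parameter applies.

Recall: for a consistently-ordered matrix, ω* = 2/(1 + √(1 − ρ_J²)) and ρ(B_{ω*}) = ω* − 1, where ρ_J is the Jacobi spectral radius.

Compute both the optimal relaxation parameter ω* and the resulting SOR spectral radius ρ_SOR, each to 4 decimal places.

[ρ_J] n=59: ρ(B_J) = cos(π/(n+1)) = cos(π/60) = 0.9986.
root = sin(π/60) = 0.05234  (since 1−cos² = sin²).
ω* = 2/(1 + 0.05234) = 2/1.05234 = 1.9005.
ρ_SOR = ω* − 1 = 1.9005 − 1 = 0.9005.

ω* = 1.9005, ρ_SOR = 0.9005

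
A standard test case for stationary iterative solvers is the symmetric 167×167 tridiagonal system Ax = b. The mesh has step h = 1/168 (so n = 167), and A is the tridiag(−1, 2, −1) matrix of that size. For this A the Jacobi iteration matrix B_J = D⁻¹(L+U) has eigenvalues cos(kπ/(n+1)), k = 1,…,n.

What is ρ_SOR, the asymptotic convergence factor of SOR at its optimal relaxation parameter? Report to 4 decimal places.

n=167: λ(B_J) = 1 − λ(A)/2 = cos(kπ/168); k=1 gives ρ_J = 0.9998.
√(1−ρ_J²) simplifies to sin(π/168) = 0.01870.
[ω*] 2 ÷ (1 + 0.01870) = 2 ÷ 1.01870 = 1.9633.
and ρ(B_{ω*}) = 1.9633 − 1 = 0.9633.

ρ_SOR = 0.9633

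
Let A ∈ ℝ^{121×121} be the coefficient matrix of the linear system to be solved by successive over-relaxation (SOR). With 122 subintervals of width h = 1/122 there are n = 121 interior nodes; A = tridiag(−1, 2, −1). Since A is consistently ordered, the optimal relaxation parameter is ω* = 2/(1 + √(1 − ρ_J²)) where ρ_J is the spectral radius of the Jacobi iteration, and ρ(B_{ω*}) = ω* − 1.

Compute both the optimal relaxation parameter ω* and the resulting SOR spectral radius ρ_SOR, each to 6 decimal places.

ω* = 1.949797, ρ_SOR = 0.949797

With n=121, ρ(Jacobi) = cos(π/122) = 0.999668.
√(1−ρ_J²) = |sin(π/122)| = 0.0257479
ω* = 2/(1 + 0.0257479) = 2/1.0257479 = 1.949797.
ρ(B_{ω*}) = ω*−1 = 0.949797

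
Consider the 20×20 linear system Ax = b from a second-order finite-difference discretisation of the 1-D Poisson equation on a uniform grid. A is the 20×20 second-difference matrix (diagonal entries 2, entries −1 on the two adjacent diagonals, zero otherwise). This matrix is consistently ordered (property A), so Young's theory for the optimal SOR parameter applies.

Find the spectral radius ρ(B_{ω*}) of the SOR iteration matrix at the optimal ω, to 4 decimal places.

ρ_SOR = 0.7406

ρ_J = max_k |cos(kπ/21)| = cos(π/21) = 0.9888
√(1 − cos²(π/21)) = sin(π/21) ≈ 0.14904.
ω* = 2/(1+0.14904) = 1.7406
Hence ρ(B_{ω*}) = 1.7406 − 1 = 0.7406.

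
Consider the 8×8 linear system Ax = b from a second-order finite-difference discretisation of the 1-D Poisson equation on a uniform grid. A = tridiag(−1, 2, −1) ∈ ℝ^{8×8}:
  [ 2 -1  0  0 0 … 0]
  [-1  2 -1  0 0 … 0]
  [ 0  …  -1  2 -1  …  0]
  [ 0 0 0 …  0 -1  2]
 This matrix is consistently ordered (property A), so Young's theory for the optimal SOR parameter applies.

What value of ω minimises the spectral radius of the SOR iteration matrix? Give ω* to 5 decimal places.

½·tridiag(1,0,1) at n=8: λ_k = cos(kπ/9); max |λ| at k=1 ⇒ ρ_J = cos(π/9) ≈ 0.93969.
√(1−ρ_J²) simplifies to sin(π/9) = 0.342020.
ω* = 2/(1 + 0.342020) = 2/1.342020 = 1.49029.
[ρ_SOR] ω* − 1 = 0.49029.

ω* = 1.49029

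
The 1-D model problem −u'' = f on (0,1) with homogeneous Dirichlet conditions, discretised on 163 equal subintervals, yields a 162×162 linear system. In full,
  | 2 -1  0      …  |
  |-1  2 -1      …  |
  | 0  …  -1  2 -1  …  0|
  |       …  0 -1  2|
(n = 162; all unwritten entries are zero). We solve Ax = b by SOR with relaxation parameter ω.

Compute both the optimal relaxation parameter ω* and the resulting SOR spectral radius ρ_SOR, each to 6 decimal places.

[ρ_J] n=162: ρ(B_J) = cos(π/(n+1)) = cos(π/163) = 0.999814.
√(1−ρ_J²) = |sin(π/163)| = 0.0192724
Young: ω* = 2/(1+√(1−ρ_J²)) = 2/(1+0.0192724) = 2/1.0192724 = 1.962184.
and ρ(B_{ω*}) = 1.962184 − 1 = 0.962184.

ω* = 1.962184, ρ_SOR = 0.962184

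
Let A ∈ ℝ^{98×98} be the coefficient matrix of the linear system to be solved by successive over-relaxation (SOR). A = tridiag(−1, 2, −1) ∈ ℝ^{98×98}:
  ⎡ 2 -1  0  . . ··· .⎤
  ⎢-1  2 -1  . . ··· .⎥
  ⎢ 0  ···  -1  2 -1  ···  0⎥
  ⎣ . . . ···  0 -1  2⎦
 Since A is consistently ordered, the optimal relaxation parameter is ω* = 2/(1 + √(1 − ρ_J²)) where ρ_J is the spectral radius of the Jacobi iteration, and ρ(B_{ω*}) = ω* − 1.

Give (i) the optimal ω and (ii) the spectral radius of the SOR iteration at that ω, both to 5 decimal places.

[ρ_J] n=98: ρ(B_J) = cos(π/(n+1)) = cos(π/99) = 0.99950.
√(1−ρ_J²) = |sin(π/99)| = 0.031728
[ω*] 2 ÷ (1 + 0.031728) = 2 ÷ 1.031728 = 1.93850.
ρ_SOR = ω* − 1 ≈ 0.93850.

ω* = 1.93850, ρ_SOR = 0.93850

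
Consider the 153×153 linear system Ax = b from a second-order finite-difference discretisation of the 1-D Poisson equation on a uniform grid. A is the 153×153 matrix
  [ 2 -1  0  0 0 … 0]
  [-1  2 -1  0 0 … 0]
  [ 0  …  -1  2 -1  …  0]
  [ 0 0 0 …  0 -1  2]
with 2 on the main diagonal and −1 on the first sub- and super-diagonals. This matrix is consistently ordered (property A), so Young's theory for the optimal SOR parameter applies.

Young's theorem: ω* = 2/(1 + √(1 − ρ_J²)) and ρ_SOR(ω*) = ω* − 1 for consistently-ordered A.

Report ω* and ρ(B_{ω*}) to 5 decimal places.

ω* = 1.96002, ρ_SOR = 0.96002

spectrum of D⁻¹(L+U) = {cos(kπ/154) : 1≤k≤153}; ρ_J = cos(π/154) = 0.99979.
√(1−ρ_J²) simplifies to sin(π/154) = 0.020399.
Then 2/(1+√(1−ρ_J²)) = 2/(1+0.020399); ω* = 2/1.020399 = 1.96002.
At ω = 1.96002 every |λ(B_ω)| = ω−1, so ρ_SOR = 0.96002.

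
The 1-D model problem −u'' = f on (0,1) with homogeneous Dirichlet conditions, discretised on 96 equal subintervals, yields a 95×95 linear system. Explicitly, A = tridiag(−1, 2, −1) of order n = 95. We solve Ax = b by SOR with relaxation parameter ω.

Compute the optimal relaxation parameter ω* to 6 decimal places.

ω* = 1.936635

n=95: λ(B_J) = 1 − λ(A)/2 = cos(kπ/96); k=1 gives ρ_J = 0.999465.
√(1−ρ_J²) = |sin(π/96)| = 0.0327191
[ω*] 2 ÷ (1 + 0.0327191) = 2 ÷ 1.0327191 = 1.936635.
ρ_SOR = ω* − 1 ≈ 0.936635.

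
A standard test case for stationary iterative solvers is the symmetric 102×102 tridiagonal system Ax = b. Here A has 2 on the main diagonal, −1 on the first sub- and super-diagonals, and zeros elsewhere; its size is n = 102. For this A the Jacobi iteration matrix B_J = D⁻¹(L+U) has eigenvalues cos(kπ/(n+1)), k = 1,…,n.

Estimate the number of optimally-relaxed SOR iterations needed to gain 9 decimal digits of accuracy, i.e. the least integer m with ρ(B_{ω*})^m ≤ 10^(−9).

m = 340

B_J for the 102×102 system has eigenvalues cos(kπ/103); ρ_J = cos(π/103) = 0.9995349.
root = sin(π/103) = 0.0304962  (since 1−cos² = sin²).
ω* = 2 / (1 + 0.0304962) = 2 / 1.0304962 ≈ 1.9408126.
At ω = 1.9408126 every |λ(B_ω)| = ω−1, so ρ_SOR = 0.9408126.
ρ_SOR^m ≤ 10^(−9) ⇔ m ≥ 9·ln10/(−ln 0.9408126) = 20.7233/0.0610113 = 339.663; m = ⌈339.663⌉ = 340.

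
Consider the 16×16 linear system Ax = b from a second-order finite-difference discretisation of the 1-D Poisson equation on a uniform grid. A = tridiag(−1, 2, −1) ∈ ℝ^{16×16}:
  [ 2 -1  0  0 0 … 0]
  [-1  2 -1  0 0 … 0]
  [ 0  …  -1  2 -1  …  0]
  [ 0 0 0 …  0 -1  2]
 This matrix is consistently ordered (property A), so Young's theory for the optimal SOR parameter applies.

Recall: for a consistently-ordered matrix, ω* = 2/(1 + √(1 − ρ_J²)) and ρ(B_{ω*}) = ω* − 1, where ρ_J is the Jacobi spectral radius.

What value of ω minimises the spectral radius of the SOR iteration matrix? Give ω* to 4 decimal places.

B_J for the 16×16 system has eigenvalues cos(kπ/17); ρ_J = cos(π/17) = 0.9830.
√(1−ρ_J²) = |sin(π/17)| = 0.18375
Then 2/(1+√(1−ρ_J²)) = 2/(1+0.18375); ω* = 2/1.18375 = 1.6895.
and ρ(B_{ω*}) = 1.6895 − 1 = 0.6895.

ω* = 1.6895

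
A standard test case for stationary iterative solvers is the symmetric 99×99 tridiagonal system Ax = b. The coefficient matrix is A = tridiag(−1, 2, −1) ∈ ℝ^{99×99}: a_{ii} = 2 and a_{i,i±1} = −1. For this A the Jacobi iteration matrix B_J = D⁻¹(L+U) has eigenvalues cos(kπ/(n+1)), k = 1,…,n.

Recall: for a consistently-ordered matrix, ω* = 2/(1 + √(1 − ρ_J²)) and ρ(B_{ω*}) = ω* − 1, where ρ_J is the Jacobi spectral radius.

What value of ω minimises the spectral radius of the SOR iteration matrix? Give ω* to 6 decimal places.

n=99: λ(B_J) = 1 − λ(A)/2 = cos(kπ/100); k=1 gives ρ_J = 0.999507.
1 − cos²(π/100) = sin²(π/100) ⇒ √(1−ρ_J²) = sin(π/100) = 0.0314108.
ω* = 2 / (1 + 0.0314108) = 2 / 1.0314108 ≈ 1.939092.
ρ_SOR = ω* − 1 ≈ 0.939092.

ω* = 1.939092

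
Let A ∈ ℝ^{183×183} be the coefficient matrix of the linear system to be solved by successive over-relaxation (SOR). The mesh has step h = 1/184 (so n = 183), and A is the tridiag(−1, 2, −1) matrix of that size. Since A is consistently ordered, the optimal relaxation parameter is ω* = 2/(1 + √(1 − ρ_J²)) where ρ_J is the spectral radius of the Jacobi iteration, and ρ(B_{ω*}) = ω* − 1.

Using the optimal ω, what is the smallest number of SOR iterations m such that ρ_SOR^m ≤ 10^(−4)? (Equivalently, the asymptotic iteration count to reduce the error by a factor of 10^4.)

spectrum of D⁻¹(L+U) = {cos(kπ/184) : 1≤k≤183}; ρ_J = cos(π/184) = 0.9998542.
√(1 − cos²(π/184)) = sin(π/184) ≈ 0.0170730.
So ω* = 2/1.0170730 = 1.9664272 (Young).
At ω = 1.9664272 every |λ(B_ω)| = ω−1, so ρ_SOR = 0.9664272.
4·ln10 = 9.21034; −ln(0.9664272) = 0.0341493; m = ⌈9.21034/0.0341493⌉ = ⌈269.708⌉ = 270.

m = 270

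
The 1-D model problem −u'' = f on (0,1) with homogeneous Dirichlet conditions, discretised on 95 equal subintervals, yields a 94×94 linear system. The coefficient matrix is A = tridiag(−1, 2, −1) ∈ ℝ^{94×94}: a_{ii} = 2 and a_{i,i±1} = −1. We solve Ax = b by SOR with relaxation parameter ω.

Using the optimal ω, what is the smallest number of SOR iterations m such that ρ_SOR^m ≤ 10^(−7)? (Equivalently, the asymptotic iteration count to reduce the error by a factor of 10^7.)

m = 244

B_J for the 94×94 system has eigenvalues cos(kπ/95); ρ_J = cos(π/95) = 0.9994533.
√(1−ρ_J²) = |sin(π/95)| = 0.0330634
ω* = 2/(1 + 0.0330634) = 2/1.0330634 = 1.9359896.
ρ(B_{ω*}) = ω*−1 = 0.9359896
(0.9359896)^m ≤ 10^{−7}  ⇒  m·ln(0.9359896) ≤ −7·ln10  ⇒  m ≥ 243.657  ⇒  m = 244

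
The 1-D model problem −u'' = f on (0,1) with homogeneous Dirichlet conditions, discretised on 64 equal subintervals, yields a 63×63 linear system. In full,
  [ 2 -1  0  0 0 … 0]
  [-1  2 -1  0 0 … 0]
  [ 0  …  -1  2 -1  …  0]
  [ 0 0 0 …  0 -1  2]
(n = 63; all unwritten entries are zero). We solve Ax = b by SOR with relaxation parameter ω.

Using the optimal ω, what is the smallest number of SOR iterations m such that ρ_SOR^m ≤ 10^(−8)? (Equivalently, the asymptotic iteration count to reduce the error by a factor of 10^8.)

½·tridiag(1,0,1) at n=63: λ_k = cos(kπ/64); max |λ| at k=1 ⇒ ρ_J = cos(π/64) ≈ 0.9987955.
root = sin(π/64) = 0.0490677  (since 1−cos² = sin²).
[ω*] 2 ÷ (1 + 0.0490677) = 2 ÷ 1.0490677 = 1.9064547.
At ω = 1.9064547 every |λ(B_ω)| = ω−1, so ρ_SOR = 0.9064547.
m ≥ 8·ln10 / (−ln 0.9064547) = 187.556; smallest integer m = 188.

m = 188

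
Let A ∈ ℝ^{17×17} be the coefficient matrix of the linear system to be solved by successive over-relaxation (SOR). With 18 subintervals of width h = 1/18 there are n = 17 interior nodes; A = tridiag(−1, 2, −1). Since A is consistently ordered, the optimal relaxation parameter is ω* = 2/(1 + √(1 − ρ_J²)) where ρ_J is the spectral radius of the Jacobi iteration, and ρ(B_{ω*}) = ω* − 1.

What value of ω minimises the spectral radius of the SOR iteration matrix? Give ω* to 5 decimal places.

ω* = 1.70409

spectrum of D⁻¹(L+U) = {cos(kπ/18) : 1≤k≤17}; ρ_J = cos(π/18) = 0.98481.
√(1−ρ_J²) = |sin(π/18)| = 0.173648
ω* = 2/(1 + 0.173648) = 2/1.173648 = 1.70409.
ρ(B_{ω*}) = ω*−1 = 0.70409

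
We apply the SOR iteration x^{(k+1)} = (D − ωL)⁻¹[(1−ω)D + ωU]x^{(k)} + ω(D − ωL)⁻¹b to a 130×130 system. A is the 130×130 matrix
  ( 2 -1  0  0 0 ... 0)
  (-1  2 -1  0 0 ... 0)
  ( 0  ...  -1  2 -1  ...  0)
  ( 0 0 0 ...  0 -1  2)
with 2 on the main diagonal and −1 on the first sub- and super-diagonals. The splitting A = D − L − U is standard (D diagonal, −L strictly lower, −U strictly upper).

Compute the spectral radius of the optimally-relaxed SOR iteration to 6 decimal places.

ρ_SOR = 0.953164

spectrum of D⁻¹(L+U) = {cos(kπ/131) : 1≤k≤130}; ρ_J = cos(π/131) = 0.999712.
1 − cos²(π/131) = sin²(π/131) ⇒ √(1−ρ_J²) = sin(π/131) = 0.0239793.
So ω* = 2/1.0239793 = 1.953164 (Young).
ρ_SOR = ω* − 1 = 1.953164 − 1 = 0.953164.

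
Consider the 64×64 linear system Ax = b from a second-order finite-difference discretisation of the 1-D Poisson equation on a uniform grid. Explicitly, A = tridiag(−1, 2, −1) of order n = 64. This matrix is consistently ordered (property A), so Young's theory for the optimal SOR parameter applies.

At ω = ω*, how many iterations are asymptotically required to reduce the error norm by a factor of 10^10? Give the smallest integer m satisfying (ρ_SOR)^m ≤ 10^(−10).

m = 239

spectrum of D⁻¹(L+U) = {cos(kπ/65) : 1≤k≤64}; ρ_J = cos(π/65) = 0.9988322.
root = sin(π/65) = 0.0483134  (since 1−cos² = sin²).
ω* = 2/(1+0.0483134) = 1.9078264
and ρ(B_{ω*}) = 1.9078264 − 1 = 0.9078264.
ρ_SOR^m ≤ 10^(−10) ⇔ m ≥ 10·ln10/(−ln 0.9078264) = 23.0259/0.0967021 = 238.112; m = ⌈238.112⌉ = 239.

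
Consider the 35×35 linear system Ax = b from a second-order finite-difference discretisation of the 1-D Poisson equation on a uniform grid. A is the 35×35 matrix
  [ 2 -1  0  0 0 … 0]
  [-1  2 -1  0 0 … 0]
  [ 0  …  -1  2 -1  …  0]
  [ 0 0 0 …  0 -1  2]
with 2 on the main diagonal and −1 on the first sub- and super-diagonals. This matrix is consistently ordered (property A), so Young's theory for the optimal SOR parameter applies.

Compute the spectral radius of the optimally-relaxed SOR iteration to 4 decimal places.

With n=35, ρ(Jacobi) = cos(π/36) = 0.9962.
1 − cos²(π/36) = sin²(π/36) ⇒ √(1−ρ_J²) = sin(π/36) = 0.08716.
ω* = 2 / (1 + 0.08716) = 2 / 1.08716 ≈ 1.8397.
Hence ρ(B_{ω*}) = 1.8397 − 1 = 0.8397.

ρ_SOR = 0.8397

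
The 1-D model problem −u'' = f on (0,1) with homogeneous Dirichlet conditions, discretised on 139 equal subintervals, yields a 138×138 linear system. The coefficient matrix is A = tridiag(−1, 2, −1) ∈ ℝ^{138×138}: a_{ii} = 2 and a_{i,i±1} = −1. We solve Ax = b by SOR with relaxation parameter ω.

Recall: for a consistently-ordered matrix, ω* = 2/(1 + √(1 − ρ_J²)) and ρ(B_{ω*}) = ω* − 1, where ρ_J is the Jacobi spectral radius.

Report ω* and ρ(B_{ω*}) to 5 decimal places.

ω* = 1.95580, ρ_SOR = 0.95580

½·tridiag(1,0,1) at n=138: λ_k = cos(kπ/139); max |λ| at k=1 ⇒ ρ_J = cos(π/139) ≈ 0.99974.
√(1 − cos²(π/139)) = sin(π/139) ≈ 0.022599.
ω* = 2/(1 + 0.022599) = 2/1.022599 = 1.95580.
ρ(B_{ω*}) = ω*−1 = 0.95580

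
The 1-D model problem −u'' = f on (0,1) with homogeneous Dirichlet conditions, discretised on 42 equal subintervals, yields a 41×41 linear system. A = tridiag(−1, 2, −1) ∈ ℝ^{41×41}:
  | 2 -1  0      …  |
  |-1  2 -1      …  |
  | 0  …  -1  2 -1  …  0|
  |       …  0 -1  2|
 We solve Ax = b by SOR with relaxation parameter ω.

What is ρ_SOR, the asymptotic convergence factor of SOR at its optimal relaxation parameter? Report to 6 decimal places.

½·tridiag(1,0,1) at n=41: λ_k = cos(kπ/42); max |λ| at k=1 ⇒ ρ_J = cos(π/42) ≈ 0.997204.
√(1−ρ_J²) simplifies to sin(π/42) = 0.0747301.
ω* = 2 / (1 + 0.0747301) = 2 / 1.0747301 ≈ 1.860932.
ρ_SOR = ω* − 1 = 1.860932 − 1 = 0.860932.

ρ_SOR = 0.860932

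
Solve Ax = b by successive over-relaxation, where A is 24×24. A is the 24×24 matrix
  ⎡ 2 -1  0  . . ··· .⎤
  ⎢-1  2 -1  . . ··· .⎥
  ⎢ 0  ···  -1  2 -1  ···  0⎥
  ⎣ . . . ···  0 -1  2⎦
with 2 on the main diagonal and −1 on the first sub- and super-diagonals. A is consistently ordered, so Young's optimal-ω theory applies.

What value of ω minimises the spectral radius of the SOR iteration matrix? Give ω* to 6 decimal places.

ω* = 1.777251

n=24: λ(B_J) = 1 − λ(A)/2 = cos(kπ/25); k=1 gives ρ_J = 0.992115.
√(1−ρ_J²) simplifies to sin(π/25) = 0.1253332.
[ω*] 2 ÷ (1 + 0.1253332) = 2 ÷ 1.1253332 = 1.777251.
and ρ(B_{ω*}) = 1.777251 − 1 = 0.777251.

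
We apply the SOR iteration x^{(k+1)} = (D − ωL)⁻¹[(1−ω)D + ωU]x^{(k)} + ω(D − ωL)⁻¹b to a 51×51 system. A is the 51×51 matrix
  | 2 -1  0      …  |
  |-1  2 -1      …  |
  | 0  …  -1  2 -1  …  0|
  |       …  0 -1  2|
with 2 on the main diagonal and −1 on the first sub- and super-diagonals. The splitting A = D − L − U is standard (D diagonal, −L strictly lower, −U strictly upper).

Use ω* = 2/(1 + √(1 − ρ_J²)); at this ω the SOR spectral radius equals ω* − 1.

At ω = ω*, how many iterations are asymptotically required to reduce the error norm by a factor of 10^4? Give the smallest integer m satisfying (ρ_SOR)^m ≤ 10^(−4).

m = 77

ρ_J = max_k |cos(kπ/52)| = cos(π/52) = 0.9981756
√(1−ρ_J²) simplifies to sin(π/52) = 0.0603785.
Then 2/(1+√(1−ρ_J²)) = 2/(1+0.0603785); ω* = 2/1.0603785 = 1.8861190.
Hence ρ(B_{ω*}) = 1.8861190 − 1 = 0.8861190.
(0.8861190)^m ≤ 10^{−4}  ⇒  m·ln(0.8861190) ≤ −4·ln10  ⇒  m ≥ 76.179  ⇒  m = 77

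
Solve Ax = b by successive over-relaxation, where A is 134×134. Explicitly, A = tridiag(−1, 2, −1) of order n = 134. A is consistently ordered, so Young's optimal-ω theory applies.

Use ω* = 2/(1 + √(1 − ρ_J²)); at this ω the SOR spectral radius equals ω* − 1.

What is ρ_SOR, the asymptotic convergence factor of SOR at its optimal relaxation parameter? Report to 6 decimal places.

[ρ_J] n=134: ρ(B_J) = cos(π/(n+1)) = cos(π/135) = 0.999729.
1 − cos²(π/135) = sin²(π/135) ⇒ √(1−ρ_J²) = sin(π/135) = 0.0232690.
ω* = 2 / (1 + 0.0232690) = 2 / 1.0232690 ≈ 1.954520.
ρ_SOR = ω* − 1 ≈ 0.954520.

ρ_SOR = 0.954520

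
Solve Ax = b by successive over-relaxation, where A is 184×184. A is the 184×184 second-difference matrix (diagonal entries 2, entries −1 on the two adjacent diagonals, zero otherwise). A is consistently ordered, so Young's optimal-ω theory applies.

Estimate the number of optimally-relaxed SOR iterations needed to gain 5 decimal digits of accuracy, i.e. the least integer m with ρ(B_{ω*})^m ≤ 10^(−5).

spectrum of D⁻¹(L+U) = {cos(kπ/185) : 1≤k≤184}; ρ_J = cos(π/185) = 0.9998558.
1 − cos²(π/185) = sin²(π/185) ⇒ √(1−ρ_J²) = sin(π/185) = 0.0169808.
ω* = 2/(1 + 0.0169808) = 2/1.0169808 = 1.9666055.
ρ_SOR = ω* − 1 = 1.9666055 − 1 = 0.9666055.
For 5 digits: m = 5·ln10 / (−ln 0.9666055) = 11.5129/0.0339648 = 338.966; round up → m = 339.

m = 339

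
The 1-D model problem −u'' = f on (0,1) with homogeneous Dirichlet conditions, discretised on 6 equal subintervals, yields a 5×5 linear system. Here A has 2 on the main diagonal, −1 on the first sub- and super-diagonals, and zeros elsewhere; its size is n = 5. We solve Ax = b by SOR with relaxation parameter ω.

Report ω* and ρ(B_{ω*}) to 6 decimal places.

spectrum of D⁻¹(L+U) = {cos(kπ/6) : 1≤k≤5}; ρ_J = cos(π/6) = 0.866025.
√(1−ρ_J²) simplifies to sin(π/6) = 0.5000000.
Then 2/(1+√(1−ρ_J²)) = 2/(1+0.5000000); ω* = 2/1.5000000 = 1.333333.
[ρ_SOR] ω* − 1 = 0.333333.

ω* = 1.333333, ρ_SOR = 0.333333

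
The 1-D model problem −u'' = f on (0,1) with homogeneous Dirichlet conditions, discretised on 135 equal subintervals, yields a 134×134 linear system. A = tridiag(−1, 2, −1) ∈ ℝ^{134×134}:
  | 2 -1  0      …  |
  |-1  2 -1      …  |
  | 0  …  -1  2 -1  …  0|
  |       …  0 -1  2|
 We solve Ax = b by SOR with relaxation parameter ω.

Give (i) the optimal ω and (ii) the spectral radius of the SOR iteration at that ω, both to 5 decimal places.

ω* = 1.95452, ρ_SOR = 0.95452

spectrum of D⁻¹(L+U) = {cos(kπ/135) : 1≤k≤134}; ρ_J = cos(π/135) = 0.99973.
1 − cos²(π/135) = sin²(π/135) ⇒ √(1−ρ_J²) = sin(π/135) = 0.023269.
Then 2/(1+√(1−ρ_J²)) = 2/(1+0.023269); ω* = 2/1.023269 = 1.95452.
ρ_SOR = ω* − 1 ≈ 0.95452.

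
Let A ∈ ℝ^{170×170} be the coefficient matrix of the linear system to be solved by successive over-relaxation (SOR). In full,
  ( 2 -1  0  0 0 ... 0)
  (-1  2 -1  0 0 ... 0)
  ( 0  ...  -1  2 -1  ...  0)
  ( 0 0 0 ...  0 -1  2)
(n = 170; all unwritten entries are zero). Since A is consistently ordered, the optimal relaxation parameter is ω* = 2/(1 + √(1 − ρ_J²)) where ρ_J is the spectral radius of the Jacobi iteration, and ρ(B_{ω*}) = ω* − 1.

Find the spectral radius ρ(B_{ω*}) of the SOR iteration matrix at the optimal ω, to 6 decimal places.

ρ_SOR = 0.963921

[ρ_J] n=170: ρ(B_J) = cos(π/(n+1)) = cos(π/171) = 0.999831.
1 − cos²(π/171) = sin²(π/171) ⇒ √(1−ρ_J²) = sin(π/171) = 0.0183709.
[ω*] 2 ÷ (1 + 0.0183709) = 2 ÷ 1.0183709 = 1.963921.
ρ_SOR = ω* − 1 ≈ 0.963921.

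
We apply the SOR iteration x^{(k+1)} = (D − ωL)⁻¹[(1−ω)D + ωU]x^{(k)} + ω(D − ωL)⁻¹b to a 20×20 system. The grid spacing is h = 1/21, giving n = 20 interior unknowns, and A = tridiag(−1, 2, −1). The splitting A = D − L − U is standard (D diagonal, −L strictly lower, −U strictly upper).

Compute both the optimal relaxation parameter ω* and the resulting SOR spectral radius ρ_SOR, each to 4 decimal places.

ω* = 1.7406, ρ_SOR = 0.7406

ρ_J = max_k |cos(kπ/21)| = cos(π/21) = 0.9888
√(1−ρ_J²) simplifies to sin(π/21) = 0.14904.
ω* = 2/(1 + 0.14904) = 2/1.14904 = 1.7406.
At ω = 1.7406 every |λ(B_ω)| = ω−1, so ρ_SOR = 0.7406.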